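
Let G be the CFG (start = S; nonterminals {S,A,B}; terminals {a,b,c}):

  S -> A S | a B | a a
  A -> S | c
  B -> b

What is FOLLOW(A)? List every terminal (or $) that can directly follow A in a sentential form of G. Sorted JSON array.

FIRST iteration:
[1]
  A via A→c: +{c}
  B via B→b: +{b}
  S via S→A S: +{c}
  S via S→a B: +{a}
  FIRST(S)={a,c}  FIRST(A)={c}  FIRST(B)={b}
[2]
  A via A→S: +{a}
  FIRST(S)={a,c}  FIRST(A)={a,c}  FIRST(B)={b}
[3] (stable)
  FIRST(S)={a,c}  FIRST(A)={a,c}  FIRST(B)={b}

FOLLOW iteration:
initialize: $ ∈ FOLLOW(S)
round 1:
  S→A S: FOLLOW(A) ⊇ FIRST(S) = {a,c}; new: +{a,c}
  S→a B: FOLLOW(B) ⊇ FOLLOW(S) ⊇ {$}; new: +{$}
  FOLLOW(S)={$}  FOLLOW(A)={a,c}  FOLLOW(B)={$}
round 2:
  A→S: FOLLOW(S) ⊇ FOLLOW(A) ⊇ {a,c}; new: +{a,c}
  S→a B: FOLLOW(B) ⊇ FOLLOW(S) ⊇ {$,a,c}; new: +{a,c}
  FOLLOW(S)={$,a,c}  FOLLOW(A)={a,c}  FOLLOW(B)={$,a,c}
round 3: — fixpoint
  FOLLOW(S)={$,a,c}  FOLLOW(A)={a,c}  FOLLOW(B)={$,a,c}

FOLLOW(A) = ["a", "c"]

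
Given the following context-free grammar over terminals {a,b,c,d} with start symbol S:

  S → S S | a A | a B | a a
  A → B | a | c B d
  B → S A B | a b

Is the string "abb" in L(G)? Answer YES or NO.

Convert to CNF:
  S -> S S | T0 A | T0 B | T0 T0
  A -> S X4 | T0 T1 | T2 X5 | a
  B -> S X6 | T0 T1
  T0 -> a
  T1 -> b
  T2 -> c
  T3 -> d
  X4 -> A B
  X5 -> B T3
  X6 -> A B

CYK fill:
  [0..0]={A,T0}  "a"  orig:{A}
  [1..1]={T1}  "b"  orig:{}
  [2..2]={T1}  "b"  orig:{}
  [0..1]={A,B}  "ab"
  [1..2]=∅  "bb"
  [0..2]=∅  "abb"

S ∉ T[0,2] ⇒ NO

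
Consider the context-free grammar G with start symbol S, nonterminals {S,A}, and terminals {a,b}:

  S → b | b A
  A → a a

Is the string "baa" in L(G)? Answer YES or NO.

Convert to CNF:
  S -> T1 A | b
  A -> T0 T0
  T0 -> a
  T1 -> b

Fill CYK table bottom-up:
  cell(0,0) b: {S,T1}  orig:{S}
  cell(1,1) a: {T0}  orig:{}
  cell(2,2) a: {T0}  orig:{}
  cell(0,1) ba: ∅
  cell(1,2) aa: {A}
  cell(0,2) baa: {S}

S ∈ T[0,2] ⇒ YES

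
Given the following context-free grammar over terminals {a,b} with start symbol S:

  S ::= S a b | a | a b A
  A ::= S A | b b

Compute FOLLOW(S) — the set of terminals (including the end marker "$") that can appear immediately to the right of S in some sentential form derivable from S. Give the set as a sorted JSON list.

FIRST iteration:
pass 1:
  A via A→b b: +{b}
  S via S→a: +{a}
  FIRST[S]={a}  FIRST[A]={b}
pass 2:
  A via A→S A: +{a}
  FIRST[S]={a}  FIRST[A]={a,b}
pass 3: — fixpoint
  FIRST[S]={a}  FIRST[A]={a,b}

Compute FOLLOW by fixpoint:
FOLLOW(S) := {$}
[1]
  A→S A: FOLLOW(S) ⊇ FIRST(A) = {a,b}; new: +{a,b}
  S→a b A: FOLLOW(A) ⊇ FOLLOW(S) ⊇ {$,a,b}; new: +{$,a,b}
  FOLLOW(S)={$,a,b}  FOLLOW(A)={$,a,b}
[2] (no change)
  FOLLOW(S)={$,a,b}  FOLLOW(A)={$,a,b}

FOLLOW(S) = ["$", "a", "b"]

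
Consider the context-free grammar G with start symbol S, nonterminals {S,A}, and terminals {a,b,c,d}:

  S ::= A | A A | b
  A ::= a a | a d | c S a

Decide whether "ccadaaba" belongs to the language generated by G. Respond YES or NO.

CNF form of G:
  S -> A A | T0 T0 | T0 T1 | T2 X4 | b
  A -> T0 T0 | T0 T1 | T2 X3
  T0 -> a
  T1 -> d
  T2 -> c
  X3 -> S T0
  X4 -> S T0

CYK table (by increasing span):
  cell(0,0) c: {T2}  orig:{}
  cell(1,1) c: {T2}  orig:{}
  cell(2,2) a: {T0}  orig:{}
  cell(3,3) d: {T1}  orig:{}
  cell(4,4) a: {T0}  orig:{}
  cell(5,5) a: {T0}  orig:{}
  cell(6,6) b: {S}
  cell(7,7) a: {T0}  orig:{}
  cell(0,1) cc: ∅
  cell(1,2) ca: ∅
  cell(2,3) ad: {A,S}
  cell(3,4) da: ∅
  cell(4,5) aa: {A,S}
  cell(5,6) ab: ∅
  cell(6,7) ba: {X3,X4}  orig:{}
  cell(0,2) cca: ∅
  cell(1,3) cad: ∅
  cell(2,4) ada: {X3,X4}  orig:{}
  cell(3,5) daa: ∅
  cell(4,6) aab: ∅
  cell(5,7) aba: ∅
  cell(0,3) ccad: ∅
  cell(1,4) cada: {A,S}
  cell(2,5) adaa: {S}
  cell(3,6) daab: ∅
  cell(4,7) aaba: ∅
  cell(0,4) ccada: ∅
  cell(1,5) cadaa: {X3,X4}  orig:{}
  cell(2,6) adaab: ∅
  cell(3,7) daaba: ∅
  cell(0,5) ccadaa: {A,S}
  cell(1,6) cadaab: ∅
  cell(2,7) adaaba: ∅
  cell(0,6) ccadaab: ∅
  cell(1,7) cadaaba: ∅
  cell(0,7) ccadaaba: ∅

S ∉ T[0,7] ⇒ NO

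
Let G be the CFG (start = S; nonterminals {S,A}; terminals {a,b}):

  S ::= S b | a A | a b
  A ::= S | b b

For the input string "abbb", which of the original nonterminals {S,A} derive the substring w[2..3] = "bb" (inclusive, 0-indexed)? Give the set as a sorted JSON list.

Convert to CNF:
  S -> S T0 | T1 A | T1 T0
  A -> S T0 | T0 T0 | T1 A | T1 T0
  T0 -> b
  T1 -> a

CYK table (by increasing span) (cells [i..j] with 2 ≤ i ≤ j ≤ 3 only):
  cell(2,2) b: {T0}  orig:{}
  cell(3,3) b: {T0}  orig:{}
  cell(2,3) bb: {A}

Original NTs in T[2,3] deriving "bb": ["A"]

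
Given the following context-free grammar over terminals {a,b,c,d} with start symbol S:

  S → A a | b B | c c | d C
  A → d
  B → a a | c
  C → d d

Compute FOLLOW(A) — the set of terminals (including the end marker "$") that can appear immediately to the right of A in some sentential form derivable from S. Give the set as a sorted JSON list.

Compute FIRST by fixpoint:
[1]
  A via A→d: +{d}
  B via B→a a: +{a}
  B via B→c: +{c}
  C via C→d d: +{d}
  S via S→A a: +{d}
  S via S→b B: +{b}
  S via S→c c: +{c}
  S: {b,c,d}  A: {d}  B: {a,c}  C: {d}
[2] (no change)
  S: {b,c,d}  A: {d}  B: {a,c}  C: {d}

Compute FOLLOW by fixpoint:
FOLLOW(S) := {$}
pass 1:
  S→A a: FOLLOW(A) ⊇ FIRST(a) = {a}; new: +{a}
  S→b B: FOLLOW(B) ⊇ FOLLOW(S) ⊇ {$}; new: +{$}
  S→d C: FOLLOW(C) ⊇ FOLLOW(S) ⊇ {$}; new: +{$}
  FOLLOW(S)={$}  FOLLOW(A)={a}  FOLLOW(B)={$}  FOLLOW(C)={$}
pass 2: (stable)
  FOLLOW(S)={$}  FOLLOW(A)={a}  FOLLOW(B)={$}  FOLLOW(C)={$}

FOLLOW(A) = ["a"]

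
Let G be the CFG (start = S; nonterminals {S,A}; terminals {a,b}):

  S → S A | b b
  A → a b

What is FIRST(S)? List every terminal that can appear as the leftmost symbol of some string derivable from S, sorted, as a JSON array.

FIRST sets, iterate to fixpoint:
[1]
  A via A→a b: +{a}
  S via S→b b: +{b}
  S: {b}  A: {a}
[2] (no change)
  S: {b}  A: {a}

FIRST(S) = ["b"]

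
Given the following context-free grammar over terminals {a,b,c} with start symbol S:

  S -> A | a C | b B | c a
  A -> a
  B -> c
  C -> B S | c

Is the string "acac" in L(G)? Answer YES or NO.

Convert to CNF:
  S -> T0 C | T1 B | T2 T0 | a
  A -> a
  B -> c
  C -> B S | c
  T0 -> a
  T1 -> b
  T2 -> c

CYK table (by increasing span):
  cell(0,0) a: {A,S,T0}  orig:{A,S}
  cell(1,1) c: {B,C,T2}  orig:{B,C}
  cell(2,2) a: {A,S,T0}  orig:{A,S}
  cell(3,3) c: {B,C,T2}  orig:{B,C}
  cell(0,1) ac: {S}
  cell(1,2) ca: {C,S}
  cell(2,3) ac: {S}
  cell(0,2) aca: {S}
  cell(1,3) cac: {C}
  cell(0,3) acac: {S}

S ∈ T[0,3] ⇒ YES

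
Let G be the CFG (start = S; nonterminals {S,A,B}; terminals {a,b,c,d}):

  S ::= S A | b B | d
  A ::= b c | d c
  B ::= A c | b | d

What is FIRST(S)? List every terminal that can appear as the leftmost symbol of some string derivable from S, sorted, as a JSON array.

FIRST iteration:
pass 1:
  A via A→b c: +{b}
  A via A→d c: +{d}
  B via B→A c: +{b,d}
  S via S→b B: +{b}
  S via S→d: +{d}
  FIRST[S]={b,d}  FIRST[A]={b,d}  FIRST[B]={b,d}
pass 2: — fixpoint
  FIRST[S]={b,d}  FIRST[A]={b,d}  FIRST[B]={b,d}

FIRST(S) = ["b", "d"]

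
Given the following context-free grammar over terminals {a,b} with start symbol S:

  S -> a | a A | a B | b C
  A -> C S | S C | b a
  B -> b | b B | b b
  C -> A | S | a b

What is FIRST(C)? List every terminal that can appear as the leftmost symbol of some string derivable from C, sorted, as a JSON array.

FIRST sets, iterate to fixpoint:
[1]
  A via A→b a: +{b}
  B via B→b: +{b}
  C via C→A: +{b}
  C via C→a b: +{a}
  S via S→a: +{a}
  S via S→b C: +{b}
  FIRST[S]={a,b}  FIRST[A]={b}  FIRST[B]={b}  FIRST[C]={a,b}
[2]
  A via A→C S: +{a}
  FIRST[S]={a,b}  FIRST[A]={a,b}  FIRST[B]={b}  FIRST[C]={a,b}
[3] (stable)
  FIRST[S]={a,b}  FIRST[A]={a,b}  FIRST[B]={b}  FIRST[C]={a,b}

FIRST(C) = ["a", "b"]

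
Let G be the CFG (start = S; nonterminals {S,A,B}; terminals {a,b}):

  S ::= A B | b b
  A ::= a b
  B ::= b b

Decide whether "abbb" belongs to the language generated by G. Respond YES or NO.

CNF form of G:
  S -> A B | T1 T1
  A -> T0 T1
  B -> T1 T1
  T0 -> a
  T1 -> b

CYK fill:
  cell(0,0) a: {T0}  orig:{}
  cell(1,1) b: {T1}  orig:{}
  cell(2,2) b: {T1}  orig:{}
  cell(3,3) b: {T1}  orig:{}
  cell(0,1) ab: {A}
  cell(1,2) bb: {B,S}
  cell(2,3) bb: {B,S}
  cell(0,2) abb: ∅
  cell(1,3) bbb: ∅
  cell(0,3) abbb: {S}

S ∈ T[0,3] ⇒ YES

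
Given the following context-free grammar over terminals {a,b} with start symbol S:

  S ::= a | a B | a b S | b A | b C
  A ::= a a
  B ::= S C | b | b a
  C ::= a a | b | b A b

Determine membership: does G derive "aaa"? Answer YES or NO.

CNF form of G:
  S -> T0 B | T0 X3 | T1 A | T1 C | a
  A -> T0 T0
  B -> S C | T1 T0 | b
  C -> T0 T0 | T1 X2 | b
  T0 -> a
  T1 -> b
  X2 -> A T1
  X3 -> T1 S

CYK fill:
  [0..0]={S,T0}  "a"  orig:{S}
  [1..1]={S,T0}  "a"  orig:{S}
  [2..2]={S,T0}  "a"  orig:{S}
  [0..1]={A,C}  "aa"
  [1..2]={A,C}  "aa"
  [0..2]={B}  "aaa"

S ∉ T[0,2] ⇒ NO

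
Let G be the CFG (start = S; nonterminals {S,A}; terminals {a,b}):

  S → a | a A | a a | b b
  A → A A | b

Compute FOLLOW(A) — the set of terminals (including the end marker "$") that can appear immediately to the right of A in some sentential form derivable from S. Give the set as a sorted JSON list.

FIRST iteration:
[1]
  A via A→b: +{b}
  S via S→a: +{a}
  S via S→b b: +{b}
  FIRST(S)={a,b}  FIRST(A)={b}
[2] (stable)
  FIRST(S)={a,b}  FIRST(A)={b}

Compute FOLLOW by fixpoint:
FOLLOW(S) := {$}
iter 1:
  A→A A: FOLLOW(A) ⊇ FIRST(A) = {b}; new: +{b}
  S→a A: FOLLOW(A) ⊇ FOLLOW(S) ⊇ {$}; new: +{$}
  FOLLOW(S)={$}  FOLLOW(A)={$,b}
iter 2: — fixpoint
  FOLLOW(S)={$}  FOLLOW(A)={$,b}

FOLLOW(A) = ["$", "b"]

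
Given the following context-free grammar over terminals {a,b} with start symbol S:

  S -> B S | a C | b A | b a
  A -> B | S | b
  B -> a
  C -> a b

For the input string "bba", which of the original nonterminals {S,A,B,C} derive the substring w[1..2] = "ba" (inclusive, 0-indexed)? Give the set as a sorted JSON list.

CNF form of G:
  S -> B S | T0 C | T1 A | T1 T0
  A -> B S | T0 C | T1 A | T1 T0 | a | b
  B -> a
  C -> T0 T1
  T0 -> a
  T1 -> b

Fill CYK table bottom-up — only the sub-triangle for w[1..2]:
  cell(1,1) b: {A,T1}  orig:{A}
  cell(2,2) a: {A,B,T0}  orig:{A,B}
  cell(1,2) ba: {A,S}

Original NTs in T[1,2] deriving "ba": ["A", "S"]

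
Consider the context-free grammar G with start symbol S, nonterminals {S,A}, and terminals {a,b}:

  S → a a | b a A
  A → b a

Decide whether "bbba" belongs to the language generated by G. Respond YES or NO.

Convert to CNF:
  S -> T0 X2 | T1 T1
  A -> T0 T1
  T0 -> b
  T1 -> a
  X2 -> T1 A

Fill CYK table bottom-up:
  T[0,0] 'b' = {T0}  orig:{}
  T[1,1] 'b' = {T0}  orig:{}
  T[2,2] 'b' = {T0}  orig:{}
  T[3,3] 'a' = {T1}  orig:{}
  T[0,1] 'bb' = ∅
  T[1,2] 'bb' = ∅
  T[2,3] 'ba' = {A}
  T[0,2] 'bbb' = ∅
  T[1,3] 'bba' = ∅
  T[0,3] 'bbba' = ∅

S ∉ T[0,3] ⇒ NO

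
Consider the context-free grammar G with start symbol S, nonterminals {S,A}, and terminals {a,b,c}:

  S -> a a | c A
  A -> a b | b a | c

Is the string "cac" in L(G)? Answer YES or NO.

Convert to CNF:
  S -> T0 T0 | T2 A
  A -> T0 T1 | T1 T0 | c
  T0 -> a
  T1 -> b
  T2 -> c

CYK fill:
  cell(0,0) c: {A,T2}  orig:{A}
  cell(1,1) a: {T0}  orig:{}
  cell(2,2) c: {A,T2}  orig:{A}
  cell(0,1) ca: ∅
  cell(1,2) ac: ∅
  cell(0,2) cac: ∅

S ∉ T[0,2] ⇒ NO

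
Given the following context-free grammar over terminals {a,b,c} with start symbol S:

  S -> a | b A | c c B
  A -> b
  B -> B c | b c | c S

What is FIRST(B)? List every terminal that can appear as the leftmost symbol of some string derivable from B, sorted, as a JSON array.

FIRST iteration:
pass 1:
  A via A→b: +{b}
  B via B→b c: +{b}
  B via B→c S: +{c}
  S via S→a: +{a}
  S via S→b A: +{b}
  S via S→c c B: +{c}
  FIRST[S]={a,b,c}  FIRST[A]={b}  FIRST[B]={b,c}
pass 2: — fixpoint
  FIRST[S]={a,b,c}  FIRST[A]={b}  FIRST[B]={b,c}

FIRST(B) = ["b", "c"]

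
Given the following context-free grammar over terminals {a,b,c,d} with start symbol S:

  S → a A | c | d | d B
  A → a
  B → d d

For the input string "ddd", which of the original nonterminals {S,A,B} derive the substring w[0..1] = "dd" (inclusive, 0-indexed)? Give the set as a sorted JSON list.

CNF form of G:
  S -> T0 B | T1 A | c | d
  A -> a
  B -> T0 T0
  T0 -> d
  T1 -> a

CYK table (by increasing span), restricted to cells inside w[0..1]:
  cell(0,0) d: {S,T0}  orig:{S}
  cell(1,1) d: {S,T0}  orig:{S}
  cell(0,1) dd: {B}

Original NTs in T[0,1] deriving "dd": ["B"]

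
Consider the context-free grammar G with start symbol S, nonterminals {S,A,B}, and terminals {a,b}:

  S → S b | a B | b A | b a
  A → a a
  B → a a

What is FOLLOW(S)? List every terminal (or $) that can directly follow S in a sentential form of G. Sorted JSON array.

FIRST sets, iterate to fixpoint:
[1]
  A via A→a a: +{a}
  B via B→a a: +{a}
  S via S→a B: +{a}
  S via S→b A: +{b}
  S: {a,b}  A: {a}  B: {a}
[2] done
  S: {a,b}  A: {a}  B: {a}

FOLLOW sets:
initialize: $ ∈ FOLLOW(S)
[1]
  S→S b: FOLLOW(S) ⊇ FIRST(b) = {b}; new: +{b}
  S→a B: FOLLOW(B) ⊇ FOLLOW(S) ⊇ {$,b}; new: +{$,b}
  S→b A: FOLLOW(A) ⊇ FOLLOW(S) ⊇ {$,b}; new: +{$,b}
  S: {$,b}  A: {$,b}  B: {$,b}
[2] done
  S: {$,b}  A: {$,b}  B: {$,b}

FOLLOW(S) = ["$", "b"]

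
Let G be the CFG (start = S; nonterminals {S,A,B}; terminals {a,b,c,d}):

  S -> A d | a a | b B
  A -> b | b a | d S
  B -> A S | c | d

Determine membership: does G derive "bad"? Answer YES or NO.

CNF form of G:
  S -> A T2 | T0 B | T1 T1
  A -> T0 T1 | T2 S | b
  B -> A S | c | d
  T0 -> b
  T1 -> a
  T2 -> d

CYK fill:
  T[0,0] 'b' = {A,T0}  orig:{A}
  T[1,1] 'a' = {T1}  orig:{}
  T[2,2] 'd' = {B,T2}  orig:{B}
  T[0,1] 'ba' = {A}
  T[1,2] 'ad' = ∅
  T[0,2] 'bad' = {S}

S ∈ T[0,2] ⇒ YES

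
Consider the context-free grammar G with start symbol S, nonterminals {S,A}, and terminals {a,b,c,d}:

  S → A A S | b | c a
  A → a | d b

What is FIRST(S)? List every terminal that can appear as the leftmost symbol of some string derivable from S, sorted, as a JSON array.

Compute FIRST by fixpoint:
round 1:
  A via A→a: +{a}
  A via A→d b: +{d}
  S via S→A A S: +{a,d}
  S via S→b: +{b}
  S via S→c a: +{c}
  S: {a,b,c,d}  A: {a,d}
round 2: (no change)
  S: {a,b,c,d}  A: {a,d}

FIRST(S) = ["a", "b", "c", "d"]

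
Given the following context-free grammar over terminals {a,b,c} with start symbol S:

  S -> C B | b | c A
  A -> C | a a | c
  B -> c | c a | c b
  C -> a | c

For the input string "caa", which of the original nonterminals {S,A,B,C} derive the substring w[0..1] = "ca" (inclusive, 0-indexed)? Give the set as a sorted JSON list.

Convert to CNF:
  S -> C B | T1 A | b
  A -> T0 T0 | a | c
  B -> T1 T0 | T1 T2 | c
  C -> a | c
  T0 -> a
  T1 -> c
  T2 -> b

CYK fill, restricted to cells inside w[0..1]:
  [0..0]={A,B,C,T1}  "c"  orig:{A,B,C}
  [1..1]={A,C,T0}  "a"  orig:{A,C}
  [0..1]={B,S}  "ca"

Original NTs in T[0,1] deriving "ca": ["B", "S"]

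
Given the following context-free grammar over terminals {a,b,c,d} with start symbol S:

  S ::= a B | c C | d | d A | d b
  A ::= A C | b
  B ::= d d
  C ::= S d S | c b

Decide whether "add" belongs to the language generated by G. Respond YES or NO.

CNF form of G:
  S -> T0 A | T0 T2 | T1 C | T3 B | d
  A -> A C | b
  B -> T0 T0
  C -> S X4 | T1 T2
  T0 -> d
  T1 -> c
  T2 -> b
  T3 -> a
  X4 -> T0 S

CYK fill:
  T[0,0] 'a' = {T3}  orig:{}
  T[1,1] 'd' = {S,T0}  orig:{S}
  T[2,2] 'd' = {S,T0}  orig:{S}
  T[0,1] 'ad' = ∅
  T[1,2] 'dd' = {B,X4}  orig:{B}
  T[0,2] 'add' = {S}

S ∈ T[0,2] ⇒ YES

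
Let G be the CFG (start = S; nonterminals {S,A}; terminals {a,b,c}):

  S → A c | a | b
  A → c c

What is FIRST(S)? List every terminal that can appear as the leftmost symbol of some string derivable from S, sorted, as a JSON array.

FIRST iteration:
iter 1:
  A via A→c c: +{c}
  S via S→A c: +{c}
  S via S→a: +{a}
  S via S→b: +{b}
  FIRST[S]={a,b,c}  FIRST[A]={c}
iter 2: — fixpoint
  FIRST[S]={a,b,c}  FIRST[A]={c}

FIRST(S) = ["a", "b", "c"]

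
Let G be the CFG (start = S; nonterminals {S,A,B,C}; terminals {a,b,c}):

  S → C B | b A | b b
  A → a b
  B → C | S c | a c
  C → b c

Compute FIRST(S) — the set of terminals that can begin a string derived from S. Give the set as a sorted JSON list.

FIRST iteration:
iter 1:
  A via A→a b: +{a}
  B via B→a c: +{a}
  C via C→b c: +{b}
  S via S→C B: +{b}
  S: {b}  A: {a}  B: {a}  C: {b}
iter 2:
  B via B→C: +{b}
  S: {b}  A: {a}  B: {a,b}  C: {b}
iter 3: (stable)
  S: {b}  A: {a}  B: {a,b}  C: {b}

FIRST(S) = ["b"]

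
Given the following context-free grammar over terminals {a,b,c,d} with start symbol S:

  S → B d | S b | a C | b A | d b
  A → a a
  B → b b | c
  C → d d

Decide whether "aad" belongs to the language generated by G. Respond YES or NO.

Convert to CNF:
  S -> B T2 | S T1 | T0 C | T1 A | T2 T1
  A -> T0 T0
  B -> T1 T1 | c
  C -> T2 T2
  T0 -> a
  T1 -> b
  T2 -> d

CYK table (by increasing span):
  [0..0]={T0}  "a"  orig:{}
  [1..1]={T0}  "a"  orig:{}
  [2..2]={T2}  "d"  orig:{}
  [0..1]={A}  "aa"
  [1..2]=∅  "ad"
  [0..2]=∅  "aad"

S ∉ T[0,2] ⇒ NO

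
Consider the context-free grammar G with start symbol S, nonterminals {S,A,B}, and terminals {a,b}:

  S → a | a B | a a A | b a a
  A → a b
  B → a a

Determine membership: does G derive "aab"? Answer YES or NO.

CNF form of G:
  S -> T0 B | T0 X2 | T1 X3 | a
  A -> T0 T1
  B -> T0 T0
  T0 -> a
  T1 -> b
  X2 -> T0 A
  X3 -> T0 T0

CYK table (by increasing span):
  [0..0]={S,T0}  "a"  orig:{S}
  [1..1]={S,T0}  "a"  orig:{S}
  [2..2]={T1}  "b"  orig:{}
  [0..1]={B,X3}  "aa"  orig:{B}
  [1..2]={A}  "ab"
  [0..2]={X2}  "aab"  orig:{}

S ∉ T[0,2] ⇒ NO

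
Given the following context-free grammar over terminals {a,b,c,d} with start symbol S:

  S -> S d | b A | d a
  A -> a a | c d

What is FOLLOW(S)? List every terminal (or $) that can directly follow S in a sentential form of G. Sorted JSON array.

FIRST iteration:
pass 1:
  A via A→a a: +{a}
  A via A→c d: +{c}
  S via S→b A: +{b}
  S via S→d a: +{d}
  FIRST[S]={b,d}  FIRST[A]={a,c}
pass 2: (stable)
  FIRST[S]={b,d}  FIRST[A]={a,c}

Compute FOLLOW by fixpoint:
FOLLOW(S) := {$}
pass 1:
  S→S d: FOLLOW(S) ⊇ FIRST(d) = {d}; new: +{d}
  S→b A: FOLLOW(A) ⊇ FOLLOW(S) ⊇ {$,d}; new: +{$,d}
  S: {$,d}  A: {$,d}
pass 2: done
  S: {$,d}  A: {$,d}

FOLLOW(S) = ["$", "d"]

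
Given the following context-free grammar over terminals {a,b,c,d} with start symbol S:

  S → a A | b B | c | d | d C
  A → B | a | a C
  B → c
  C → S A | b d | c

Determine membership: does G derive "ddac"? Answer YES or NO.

CNF form of G:
  S -> T0 A | T1 B | T2 C | c | d
  A -> T0 C | a | c
  B -> c
  C -> S A | T1 T2 | c
  T0 -> a
  T1 -> b
  T2 -> d

Fill CYK table bottom-up:
  cell(0,0) d: {S,T2}  orig:{S}
  cell(1,1) d: {S,T2}  orig:{S}
  cell(2,2) a: {A,T0}  orig:{A}
  cell(3,3) c: {A,B,C,S}
  cell(0,1) dd: ∅
  cell(1,2) da: {C}
  cell(2,3) ac: {A,S}
  cell(0,2) dda: {S}
  cell(1,3) dac: {C}
  cell(0,3) ddac: {C,S}

S ∈ T[0,3] ⇒ YES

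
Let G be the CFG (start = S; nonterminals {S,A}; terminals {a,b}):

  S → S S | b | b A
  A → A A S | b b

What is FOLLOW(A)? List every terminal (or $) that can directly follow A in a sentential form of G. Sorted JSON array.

FIRST iteration:
pass 1:
  A via A→b b: +{b}
  S via S→b: +{b}
  FIRST(S)={b}  FIRST(A)={b}
pass 2: done
  FIRST(S)={b}  FIRST(A)={b}

Compute FOLLOW by fixpoint:
seed FOLLOW(S) with $
[1]
  A→A A S: FOLLOW(A) ⊇ FIRST(A) = {b}; new: +{b}
  A→A A S: FOLLOW(S) ⊇ FOLLOW(A) ⊇ {b}; new: +{b}
  S→b A: FOLLOW(A) ⊇ FOLLOW(S) ⊇ {$,b}; new: +{$}
  S: {$,b}  A: {$,b}
[2] (stable)
  S: {$,b}  A: {$,b}

FOLLOW(A) = ["$", "b"]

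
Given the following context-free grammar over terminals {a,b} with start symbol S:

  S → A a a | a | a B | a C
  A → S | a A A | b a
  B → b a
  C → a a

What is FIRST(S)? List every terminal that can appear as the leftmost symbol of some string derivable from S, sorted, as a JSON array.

FIRST iteration:
iter 1:
  A via A→a A A: +{a}
  A via A→b a: +{b}
  B via B→b a: +{b}
  C via C→a a: +{a}
  S via S→A a a: +{a,b}
  S: {a,b}  A: {a,b}  B: {b}  C: {a}
iter 2: (no change)
  S: {a,b}  A: {a,b}  B: {b}  C: {a}

FIRST(S) = ["a", "b"]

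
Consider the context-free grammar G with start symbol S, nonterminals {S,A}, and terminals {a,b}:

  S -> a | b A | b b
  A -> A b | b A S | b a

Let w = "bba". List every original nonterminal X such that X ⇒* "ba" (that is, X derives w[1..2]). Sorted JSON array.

Convert to CNF:
  S -> T0 A | T0 T0 | a
  A -> A T0 | T0 T1 | T0 X2
  T0 -> b
  T1 -> a
  X2 -> A S

CYK fill (cells [i..j] with 1 ≤ i ≤ j ≤ 2 only):
  cell(1,1) b: {T0}  orig:{}
  cell(2,2) a: {S,T1}  orig:{S}
  cell(1,2) ba: {A}

Original NTs in T[1,2] deriving "ba": ["A"]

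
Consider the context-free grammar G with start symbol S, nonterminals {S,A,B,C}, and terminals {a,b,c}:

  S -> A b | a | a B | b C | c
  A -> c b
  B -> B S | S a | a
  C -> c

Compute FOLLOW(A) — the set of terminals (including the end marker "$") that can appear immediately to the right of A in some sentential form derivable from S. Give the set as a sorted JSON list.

Compute FIRST by fixpoint:
iter 1:
  A via A→c b: +{c}
  B via B→a: +{a}
  C via C→c: +{c}
  S via S→A b: +{c}
  S via S→a: +{a}
  S via S→b C: +{b}
  FIRST[S]={a,b,c}  FIRST[A]={c}  FIRST[B]={a}  FIRST[C]={c}
iter 2:
  B via B→S a: +{b,c}
  FIRST[S]={a,b,c}  FIRST[A]={c}  FIRST[B]={a,b,c}  FIRST[C]={c}
iter 3: done
  FIRST[S]={a,b,c}  FIRST[A]={c}  FIRST[B]={a,b,c}  FIRST[C]={c}

Compute FOLLOW by fixpoint:
FOLLOW(S) := {$}
pass 1:
  B→B S: FOLLOW(B) ⊇ FIRST(S) = {a,b,c}; new: +{a,b,c}
  B→B S: FOLLOW(S) ⊇ FOLLOW(B) ⊇ {a,b,c}; new: +{a,b,c}
  S→A b: FOLLOW(A) ⊇ FIRST(b) = {b}; new: +{b}
  S→a B: FOLLOW(B) ⊇ FOLLOW(S) ⊇ {$,a,b,c}; new: +{$}
  S→b C: FOLLOW(C) ⊇ FOLLOW(S) ⊇ {$,a,b,c}; new: +{$,a,b,c}
  S: {$,a,b,c}  A: {b}  B: {$,a,b,c}  C: {$,a,b,c}
pass 2: — fixpoint
  S: {$,a,b,c}  A: {b}  B: {$,a,b,c}  C: {$,a,b,c}

FOLLOW(A) = ["b"]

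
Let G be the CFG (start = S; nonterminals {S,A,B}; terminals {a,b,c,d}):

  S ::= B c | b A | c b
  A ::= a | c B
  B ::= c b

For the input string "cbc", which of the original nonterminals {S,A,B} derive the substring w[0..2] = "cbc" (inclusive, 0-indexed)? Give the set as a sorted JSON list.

Convert to CNF:
  S -> B T0 | T0 T1 | T1 A
  A -> T0 B | a
  B -> T0 T1
  T0 -> c
  T1 -> b

Fill CYK table bottom-up, restricted to cells inside w[0..2]:
  cell(0,0) c: {T0}  orig:{}
  cell(1,1) b: {T1}  orig:{}
  cell(2,2) c: {T0}  orig:{}
  cell(0,1) cb: {B,S}
  cell(1,2) bc: ∅
  cell(0,2) cbc: {S}

Original NTs in T[0,2] deriving "cbc": ["S"]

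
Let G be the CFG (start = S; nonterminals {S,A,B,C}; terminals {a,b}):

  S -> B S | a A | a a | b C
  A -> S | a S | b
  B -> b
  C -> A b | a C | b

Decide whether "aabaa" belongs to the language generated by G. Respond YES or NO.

CNF form of G:
  S -> B S | T0 A | T0 T0 | T1 C
  A -> B S | T0 A | T0 S | T0 T0 | T1 C | b
  B -> b
  C -> A T1 | T0 C | b
  T0 -> a
  T1 -> b

CYK table (by increasing span):
  cell(0,0) a: {T0}  orig:{}
  cell(1,1) a: {T0}  orig:{}
  cell(2,2) b: {A,B,C,T1}  orig:{A,B,C}
  cell(3,3) a: {T0}  orig:{}
  cell(4,4) a: {T0}  orig:{}
  cell(0,1) aa: {A,S}
  cell(1,2) ab: {A,C,S}
  cell(2,3) ba: ∅
  cell(3,4) aa: {A,S}
  cell(0,2) aab: {A,C,S}
  cell(1,3) aba: ∅
  cell(2,4) baa: {A,S}
  cell(0,3) aaba: ∅
  cell(1,4) abaa: {A,S}
  cell(0,4) aabaa: {A,S}

S ∈ T[0,4] ⇒ YES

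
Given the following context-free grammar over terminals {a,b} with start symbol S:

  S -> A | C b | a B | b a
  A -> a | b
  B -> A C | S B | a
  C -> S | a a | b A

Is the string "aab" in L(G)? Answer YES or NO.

CNF form of G:
  S -> C T0 | T0 T1 | T1 B | a | b
  A -> a | b
  B -> A C | S B | a
  C -> C T0 | T0 A | T0 T1 | T1 B | T1 T1 | a | b
  T0 -> b
  T1 -> a

Fill CYK table bottom-up:
  cell(0,0) a: {A,B,C,S,T1}  orig:{A,B,C,S}
  cell(1,1) a: {A,B,C,S,T1}  orig:{A,B,C,S}
  cell(2,2) b: {A,C,S,T0}  orig:{A,C,S}
  cell(0,1) aa: {B,C,S}
  cell(1,2) ab: {B,C,S}
  cell(0,2) aab: {B,C,S}

S ∈ T[0,2] ⇒ YES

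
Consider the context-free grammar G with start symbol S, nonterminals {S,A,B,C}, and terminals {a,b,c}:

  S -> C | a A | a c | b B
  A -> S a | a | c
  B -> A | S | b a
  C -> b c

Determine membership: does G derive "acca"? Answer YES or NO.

Convert to CNF:
  S -> T0 A | T0 T1 | T2 B | T2 T1
  A -> S T0 | a | c
  B -> S T0 | T0 A | T0 T1 | T2 B | T2 T0 | T2 T1 | a | c
  C -> T2 T1
  T0 -> a
  T1 -> c
  T2 -> b

CYK fill:
  cell(0,0) a: {A,B,T0}  orig:{A,B}
  cell(1,1) c: {A,B,T1}  orig:{A,B}
  cell(2,2) c: {A,B,T1}  orig:{A,B}
  cell(3,3) a: {A,B,T0}  orig:{A,B}
  cell(0,1) ac: {B,S}
  cell(1,2) cc: ∅
  cell(2,3) ca: ∅
  cell(0,2) acc: ∅
  cell(1,3) cca: ∅
  cell(0,3) acca: ∅

S ∉ T[0,3] ⇒ NO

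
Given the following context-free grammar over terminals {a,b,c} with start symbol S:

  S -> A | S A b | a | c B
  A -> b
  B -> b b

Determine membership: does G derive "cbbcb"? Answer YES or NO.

CNF form of G:
  S -> S X2 | T1 B | a | b
  A -> b
  B -> T0 T0
  T0 -> b
  T1 -> c
  X2 -> A T0

Fill CYK table bottom-up:
  cell(0,0) c: {T1}  orig:{}
  cell(1,1) b: {A,S,T0}  orig:{A,S}
  cell(2,2) b: {A,S,T0}  orig:{A,S}
  cell(3,3) c: {T1}  orig:{}
  cell(4,4) b: {A,S,T0}  orig:{A,S}
  cell(0,1) cb: ∅
  cell(1,2) bb: {B,X2}  orig:{B}
  cell(2,3) bc: ∅
  cell(3,4) cb: ∅
  cell(0,2) cbb: {S}
  cell(1,3) bbc: ∅
  cell(2,4) bcb: ∅
  cell(0,3) cbbc: ∅
  cell(1,4) bbcb: ∅
  cell(0,4) cbbcb: ∅

S ∉ T[0,4] ⇒ NO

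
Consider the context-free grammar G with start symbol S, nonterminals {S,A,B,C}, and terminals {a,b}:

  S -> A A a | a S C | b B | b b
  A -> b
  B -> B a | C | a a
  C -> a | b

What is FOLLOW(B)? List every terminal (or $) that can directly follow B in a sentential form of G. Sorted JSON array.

FIRST iteration:
iter 1:
  A via A→b: +{b}
  B via B→a a: +{a}
  C via C→a: +{a}
  C via C→b: +{b}
  S via S→A A a: +{b}
  S via S→a S C: +{a}
  S: {a,b}  A: {b}  B: {a}  C: {a,b}
iter 2:
  B via B→C: +{b}
  S: {a,b}  A: {b}  B: {a,b}  C: {a,b}
iter 3: (no change)
  S: {a,b}  A: {b}  B: {a,b}  C: {a,b}

Compute FOLLOW by fixpoint:
initialize: $ ∈ FOLLOW(S)
round 1:
  B→B a: FOLLOW(B) ⊇ FIRST(a) = {a}; new: +{a}
  B→C: FOLLOW(C) ⊇ FOLLOW(B) ⊇ {a}; new: +{a}
  S→A A a: FOLLOW(A) ⊇ FIRST(A) = {b}; new: +{b}
  S→A A a: FOLLOW(A) ⊇ FIRST(a) = {a}; new: +{a}
  S→a S C: FOLLOW(S) ⊇ FIRST(C) = {a,b}; new: +{a,b}
  S→a S C: FOLLOW(C) ⊇ FOLLOW(S) ⊇ {$,a,b}; new: +{$,b}
  S→b B: FOLLOW(B) ⊇ FOLLOW(S) ⊇ {$,a,b}; new: +{$,b}
  FOLLOW(S)={$,a,b}  FOLLOW(A)={a,b}  FOLLOW(B)={$,a,b}  FOLLOW(C)={$,a,b}
round 2: done
  FOLLOW(S)={$,a,b}  FOLLOW(A)={a,b}  FOLLOW(B)={$,a,b}  FOLLOW(C)={$,a,b}

FOLLOW(B) = ["$", "a", "b"]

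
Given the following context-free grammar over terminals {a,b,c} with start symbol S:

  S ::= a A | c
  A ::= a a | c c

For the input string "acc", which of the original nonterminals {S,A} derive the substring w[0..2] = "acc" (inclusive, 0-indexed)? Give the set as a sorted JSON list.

Convert to CNF:
  S -> T0 A | c
  A -> T0 T0 | T1 T1
  T0 -> a
  T1 -> c

CYK fill, restricted to cells inside w[0..2]:
  [0..0]={T0}  "a"  orig:{}
  [1..1]={S,T1}  "c"  orig:{S}
  [2..2]={S,T1}  "c"  orig:{S}
  [0..1]=∅  "ac"
  [1..2]={A}  "cc"
  [0..2]={S}  "acc"

Original NTs in T[0,2] deriving "acc": ["S"]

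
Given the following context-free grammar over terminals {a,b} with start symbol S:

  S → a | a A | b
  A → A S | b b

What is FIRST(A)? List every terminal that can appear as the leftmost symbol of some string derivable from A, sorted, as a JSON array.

FIRST sets, iterate to fixpoint:
round 1:
  A via A→b b: +{b}
  S via S→a: +{a}
  S via S→b: +{b}
  FIRST(S)={a,b}  FIRST(A)={b}
round 2: done
  FIRST(S)={a,b}  FIRST(A)={b}

FIRST(A) = ["b"]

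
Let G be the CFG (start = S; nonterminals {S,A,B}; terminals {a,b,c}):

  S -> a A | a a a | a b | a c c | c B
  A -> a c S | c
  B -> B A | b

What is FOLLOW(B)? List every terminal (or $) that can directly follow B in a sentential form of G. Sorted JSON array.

FIRST iteration:
[1]
  A via A→a c S: +{a}
  A via A→c: +{c}
  B via B→b: +{b}
  S via S→a A: +{a}
  S via S→c B: +{c}
  FIRST[S]={a,c}  FIRST[A]={a,c}  FIRST[B]={b}
[2] (no change)
  FIRST[S]={a,c}  FIRST[A]={a,c}  FIRST[B]={b}

Compute FOLLOW by fixpoint:
seed FOLLOW(S) with $
iter 1:
  B→B A: FOLLOW(B) ⊇ FIRST(A) = {a,c}; new: +{a,c}
  B→B A: FOLLOW(A) ⊇ FOLLOW(B) ⊇ {a,c}; new: +{a,c}
  S→a A: FOLLOW(A) ⊇ FOLLOW(S) ⊇ {$}; new: +{$}
  S→c B: FOLLOW(B) ⊇ FOLLOW(S) ⊇ {$}; new: +{$}
  FOLLOW(S)={$}  FOLLOW(A)={$,a,c}  FOLLOW(B)={$,a,c}
iter 2:
  A→a c S: FOLLOW(S) ⊇ FOLLOW(A) ⊇ {$,a,c}; new: +{a,c}
  FOLLOW(S)={$,a,c}  FOLLOW(A)={$,a,c}  FOLLOW(B)={$,a,c}
iter 3: (stable)
  FOLLOW(S)={$,a,c}  FOLLOW(A)={$,a,c}  FOLLOW(B)={$,a,c}

FOLLOW(B) = ["$", "a", "c"]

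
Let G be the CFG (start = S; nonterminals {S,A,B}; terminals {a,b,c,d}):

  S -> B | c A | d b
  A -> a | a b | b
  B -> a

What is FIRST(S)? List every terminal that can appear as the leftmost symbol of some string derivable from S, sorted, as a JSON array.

FIRST iteration:
iter 1:
  A via A→a: +{a}
  A via A→b: +{b}
  B via B→a: +{a}
  S via S→B: +{a}
  S via S→c A: +{c}
  S via S→d b: +{d}
  FIRST(S)={a,c,d}  FIRST(A)={a,b}  FIRST(B)={a}
iter 2: (stable)
  FIRST(S)={a,c,d}  FIRST(A)={a,b}  FIRST(B)={a}

FIRST(S) = ["a", "c", "d"]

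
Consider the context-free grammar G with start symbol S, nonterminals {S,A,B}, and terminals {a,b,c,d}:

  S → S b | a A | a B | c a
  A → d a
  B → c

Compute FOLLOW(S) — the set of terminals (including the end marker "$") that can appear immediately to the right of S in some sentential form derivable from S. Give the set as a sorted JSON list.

Compute FIRST by fixpoint:
iter 1:
  A via A→d a: +{d}
  B via B→c: +{c}
  S via S→a A: +{a}
  S via S→c a: +{c}
  S: {a,c}  A: {d}  B: {c}
iter 2: done
  S: {a,c}  A: {d}  B: {c}

FOLLOW iteration:
FOLLOW(S) := {$}
iter 1:
  S→S b: FOLLOW(S) ⊇ FIRST(b) = {b}; new: +{b}
  S→a A: FOLLOW(A) ⊇ FOLLOW(S) ⊇ {$,b}; new: +{$,b}
  S→a B: FOLLOW(B) ⊇ FOLLOW(S) ⊇ {$,b}; new: +{$,b}
  FOLLOW(S)={$,b}  FOLLOW(A)={$,b}  FOLLOW(B)={$,b}
iter 2: (no change)
  FOLLOW(S)={$,b}  FOLLOW(A)={$,b}  FOLLOW(B)={$,b}

FOLLOW(S) = ["$", "b"]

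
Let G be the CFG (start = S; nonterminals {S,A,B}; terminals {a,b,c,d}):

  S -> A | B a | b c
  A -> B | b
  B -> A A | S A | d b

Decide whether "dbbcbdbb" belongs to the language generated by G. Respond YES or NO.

CNF form of G:
  S -> A A | B T2 | S A | T0 T1 | T1 T3 | b
  A -> A A | S A | T0 T1 | b
  B -> A A | S A | T0 T1
  T0 -> d
  T1 -> b
  T2 -> a
  T3 -> c

CYK fill:
  cell(0,0) d: {T0}  orig:{}
  cell(1,1) b: {A,S,T1}  orig:{A,S}
  cell(2,2) b: {A,S,T1}  orig:{A,S}
  cell(3,3) c: {T3}  orig:{}
  cell(4,4) b: {A,S,T1}  orig:{A,S}
  cell(5,5) d: {T0}  orig:{}
  cell(6,6) b: {A,S,T1}  orig:{A,S}
  cell(7,7) b: {A,S,T1}  orig:{A,S}
  cell(0,1) db: {A,B,S}
  cell(1,2) bb: {A,B,S}
  cell(2,3) bc: {S}
  cell(3,4) cb: ∅
  cell(4,5) bd: ∅
  cell(5,6) db: {A,B,S}
  cell(6,7) bb: {A,B,S}
  cell(0,2) dbb: {A,B,S}
  cell(1,3) bbc: ∅
  cell(2,4) bcb: {A,B,S}
  cell(3,5) cbd: ∅
  cell(4,6) bdb: {A,B,S}
  cell(5,7) dbb: {A,B,S}
  cell(0,3) dbbc: ∅
  cell(1,4) bbcb: {A,B,S}
  cell(2,5) bcbd: ∅
  cell(3,6) cbdb: ∅
  cell(4,7) bdbb: {A,B,S}
  cell(0,4) dbbcb: {A,B,S}
  cell(1,5) bbcbd: ∅
  cell(2,6) bcbdb: {A,B,S}
  cell(3,7) cbdbb: ∅
  cell(0,5) dbbcbd: ∅
  cell(1,6) bbcbdb: {A,B,S}
  cell(2,7) bcbdbb: {A,B,S}
  cell(0,6) dbbcbdb: {A,B,S}
  cell(1,7) bbcbdbb: {A,B,S}
  cell(0,7) dbbcbdbb: {A,B,S}

S ∈ T[0,7] ⇒ YES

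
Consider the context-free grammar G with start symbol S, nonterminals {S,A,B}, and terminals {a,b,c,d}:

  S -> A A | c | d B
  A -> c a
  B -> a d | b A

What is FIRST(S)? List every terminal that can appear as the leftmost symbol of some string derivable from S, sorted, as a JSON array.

Compute FIRST by fixpoint:
round 1:
  A via A→c a: +{c}
  B via B→a d: +{a}
  B via B→b A: +{b}
  S via S→A A: +{c}
  S via S→d B: +{d}
  FIRST(S)={c,d}  FIRST(A)={c}  FIRST(B)={a,b}
round 2: (no change)
  FIRST(S)={c,d}  FIRST(A)={c}  FIRST(B)={a,b}

FIRST(S) = ["c", "d"]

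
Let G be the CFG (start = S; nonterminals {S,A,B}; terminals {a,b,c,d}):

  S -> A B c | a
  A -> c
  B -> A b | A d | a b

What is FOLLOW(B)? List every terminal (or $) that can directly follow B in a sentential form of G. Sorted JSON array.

FIRST iteration:
pass 1:
  A via A→c: +{c}
  B via B→A b: +{c}
  B via B→a b: +{a}
  S via S→A B c: +{c}
  S via S→a: +{a}
  FIRST[S]={a,c}  FIRST[A]={c}  FIRST[B]={a,c}
pass 2: done
  FIRST[S]={a,c}  FIRST[A]={c}  FIRST[B]={a,c}

FOLLOW sets:
seed FOLLOW(S) with $
pass 1:
  B→A b: FOLLOW(A) ⊇ FIRST(b) = {b}; new: +{b}
  B→A d: FOLLOW(A) ⊇ FIRST(d) = {d}; new: +{d}
  S→A B c: FOLLOW(A) ⊇ FIRST(B) = {a,c}; new: +{a,c}
  S→A B c: FOLLOW(B) ⊇ FIRST(c) = {c}; new: +{c}
  S: {$}  A: {a,b,c,d}  B: {c}
pass 2: — fixpoint
  S: {$}  A: {a,b,c,d}  B: {c}

FOLLOW(B) = ["c"]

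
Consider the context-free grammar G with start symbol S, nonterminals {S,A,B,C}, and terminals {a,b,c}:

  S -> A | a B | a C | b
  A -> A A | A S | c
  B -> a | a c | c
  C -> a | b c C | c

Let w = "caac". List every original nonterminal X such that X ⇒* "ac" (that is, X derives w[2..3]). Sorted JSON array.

CNF form of G:
  S -> A A | A S | T0 B | T0 C | b | c
  A -> A A | A S | c
  B -> T0 T1 | a | c
  C -> T2 X3 | a | c
  T0 -> a
  T1 -> c
  T2 -> b
  X3 -> T1 C

Fill CYK table bottom-up, restricted to cells inside w[2..3]:
  cell(2,2) a: {B,C,T0}  orig:{B,C}
  cell(3,3) c: {A,B,C,S,T1}  orig:{A,B,C,S}
  cell(2,3) ac: {B,S}

Original NTs in T[2,3] deriving "ac": ["B", "S"]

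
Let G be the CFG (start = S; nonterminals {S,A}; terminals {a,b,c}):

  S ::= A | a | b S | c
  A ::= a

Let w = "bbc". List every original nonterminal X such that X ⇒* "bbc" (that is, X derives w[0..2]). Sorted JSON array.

Convert to CNF:
  S -> T0 S | a | c
  A -> a
  T0 -> b

Fill CYK table bottom-up, restricted to cells inside w[0..2]:
  T[0,0] 'b' = {T0}  orig:{}
  T[1,1] 'b' = {T0}  orig:{}
  T[2,2] 'c' = {S}
  T[0,1] 'bb' = ∅
  T[1,2] 'bc' = {S}
  T[0,2] 'bbc' = {S}

Original NTs in T[0,2] deriving "bbc": ["S"]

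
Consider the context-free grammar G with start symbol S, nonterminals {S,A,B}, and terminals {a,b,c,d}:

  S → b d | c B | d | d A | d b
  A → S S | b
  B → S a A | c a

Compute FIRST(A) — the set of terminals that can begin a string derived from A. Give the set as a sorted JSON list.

FIRST sets, iterate to fixpoint:
pass 1:
  A via A→b: +{b}
  B via B→c a: +{c}
  S via S→b d: +{b}
  S via S→c B: +{c}
  S via S→d: +{d}
  FIRST[S]={b,c,d}  FIRST[A]={b}  FIRST[B]={c}
pass 2:
  A via A→S S: +{c,d}
  B via B→S a A: +{b,d}
  FIRST[S]={b,c,d}  FIRST[A]={b,c,d}  FIRST[B]={b,c,d}
pass 3: done
  FIRST[S]={b,c,d}  FIRST[A]={b,c,d}  FIRST[B]={b,c,d}

FIRST(A) = ["b", "c", "d"]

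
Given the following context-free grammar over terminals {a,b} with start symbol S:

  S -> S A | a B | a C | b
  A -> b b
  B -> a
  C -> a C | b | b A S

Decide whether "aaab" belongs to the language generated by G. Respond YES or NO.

Convert to CNF:
  S -> S A | T1 B | T1 C | b
  A -> T0 T0
  B -> a
  C -> T0 X2 | T1 C | b
  T0 -> b
  T1 -> a
  X2 -> A S

Fill CYK table bottom-up:
  [0..0]={B,T1}  "a"  orig:{B}
  [1..1]={B,T1}  "a"  orig:{B}
  [2..2]={B,T1}  "a"  orig:{B}
  [3..3]={C,S,T0}  "b"  orig:{C,S}
  [0..1]={S}  "aa"
  [1..2]={S}  "aa"
  [2..3]={C,S}  "ab"
  [0..2]=∅  "aaa"
  [1..3]={C,S}  "aab"
  [0..3]={C,S}  "aaab"

S ∈ T[0,3] ⇒ YES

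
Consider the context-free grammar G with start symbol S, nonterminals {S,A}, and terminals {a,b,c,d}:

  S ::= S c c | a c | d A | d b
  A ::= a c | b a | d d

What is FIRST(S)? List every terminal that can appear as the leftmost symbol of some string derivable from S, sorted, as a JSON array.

Compute FIRST by fixpoint:
[1]
  A via A→a c: +{a}
  A via A→b a: +{b}
  A via A→d d: +{d}
  S via S→a c: +{a}
  S via S→d A: +{d}
  S: {a,d}  A: {a,b,d}
[2] done
  S: {a,d}  A: {a,b,d}

FIRST(S) = ["a", "d"]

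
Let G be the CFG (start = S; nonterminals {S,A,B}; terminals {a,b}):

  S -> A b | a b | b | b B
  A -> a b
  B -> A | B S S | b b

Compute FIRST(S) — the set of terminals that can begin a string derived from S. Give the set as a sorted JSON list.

FIRST sets, iterate to fixpoint:
round 1:
  A via A→a b: +{a}
  B via B→A: +{a}
  B via B→b b: +{b}
  S via S→A b: +{a}
  S via S→b: +{b}
  S: {a,b}  A: {a}  B: {a,b}
round 2: — fixpoint
  S: {a,b}  A: {a}  B: {a,b}

FIRST(S) = ["a", "b"]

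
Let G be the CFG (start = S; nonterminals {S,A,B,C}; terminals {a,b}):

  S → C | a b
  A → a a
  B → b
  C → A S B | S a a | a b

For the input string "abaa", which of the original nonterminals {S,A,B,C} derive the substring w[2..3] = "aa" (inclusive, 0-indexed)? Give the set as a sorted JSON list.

CNF form of G:
  S -> A X4 | S X5 | T0 T1
  A -> T0 T0
  B -> b
  C -> A X2 | S X3 | T0 T1
  T0 -> a
  T1 -> b
  X2 -> S B
  X3 -> T0 T0
  X4 -> S B
  X5 -> T0 T0

Fill CYK table bottom-up, restricted to cells inside w[2..3]:
  cell(2,2) a: {T0}  orig:{}
  cell(3,3) a: {T0}  orig:{}
  cell(2,3) aa: {A,X3,X5}  orig:{A}

Original NTs in T[2,3] deriving "aa": ["A"]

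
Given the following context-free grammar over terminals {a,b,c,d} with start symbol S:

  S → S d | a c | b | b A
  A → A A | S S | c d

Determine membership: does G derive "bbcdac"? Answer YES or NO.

Convert to CNF:
  S -> S T1 | T2 T0 | T3 A | b
  A -> A A | S S | T0 T1
  T0 -> c
  T1 -> d
  T2 -> a
  T3 -> b

CYK table (by increasing span):
  [0..0]={S,T3}  "b"  orig:{S}
  [1..1]={S,T3}  "b"  orig:{S}
  [2..2]={T0}  "c"  orig:{}
  [3..3]={T1}  "d"  orig:{}
  [4..4]={T2}  "a"  orig:{}
  [5..5]={T0}  "c"  orig:{}
  [0..1]={A}  "bb"
  [1..2]=∅  "bc"
  [2..3]={A}  "cd"
  [3..4]=∅  "da"
  [4..5]={S}  "ac"
  [0..2]=∅  "bbc"
  [1..3]={S}  "bcd"
  [2..4]=∅  "cda"
  [3..5]=∅  "dac"
  [0..3]={A}  "bbcd"
  [1..4]=∅  "bcda"
  [2..5]=∅  "cdac"
  [0..4]=∅  "bbcda"
  [1..5]={A}  "bcdac"
  [0..5]={S}  "bbcdac"

S ∈ T[0,5] ⇒ YES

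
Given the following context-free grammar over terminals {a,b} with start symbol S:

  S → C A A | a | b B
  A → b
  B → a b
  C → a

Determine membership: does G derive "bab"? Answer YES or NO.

CNF form of G:
  S -> C X2 | T1 B | a
  A -> b
  B -> T0 T1
  C -> a
  T0 -> a
  T1 -> b
  X2 -> A A

Fill CYK table bottom-up:
  [0..0]={A,T1}  "b"  orig:{A}
  [1..1]={C,S,T0}  "a"  orig:{C,S}
  [2..2]={A,T1}  "b"  orig:{A}
  [0..1]=∅  "ba"
  [1..2]={B}  "ab"
  [0..2]={S}  "bab"

S ∈ T[0,2] ⇒ YES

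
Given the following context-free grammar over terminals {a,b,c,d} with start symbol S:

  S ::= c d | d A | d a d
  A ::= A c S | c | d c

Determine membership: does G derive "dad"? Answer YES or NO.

CNF form of G:
  S -> T0 T1 | T1 A | T1 X4
  A -> A X3 | T1 T0 | c
  T0 -> c
  T1 -> d
  T2 -> a
  X3 -> T0 S
  X4 -> T2 T1

CYK table (by increasing span):
  cell(0,0) d: {T1}  orig:{}
  cell(1,1) a: {T2}  orig:{}
  cell(2,2) d: {T1}  orig:{}
  cell(0,1) da: ∅
  cell(1,2) ad: {X4}  orig:{}
  cell(0,2) dad: {S}

S ∈ T[0,2] ⇒ YES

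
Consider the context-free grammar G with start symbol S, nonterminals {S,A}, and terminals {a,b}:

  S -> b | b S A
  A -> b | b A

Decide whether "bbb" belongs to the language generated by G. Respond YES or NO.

Convert to CNF:
  S -> T0 X1 | b
  A -> T0 A | b
  T0 -> b
  X1 -> S A

CYK fill:
  [0..0]={A,S,T0}  "b"  orig:{A,S}
  [1..1]={A,S,T0}  "b"  orig:{A,S}
  [2..2]={A,S,T0}  "b"  orig:{A,S}
  [0..1]={A,X1}  "bb"  orig:{A}
  [1..2]={A,X1}  "bb"  orig:{A}
  [0..2]={A,S,X1}  "bbb"  orig:{A,S}

S ∈ T[0,2] ⇒ YES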